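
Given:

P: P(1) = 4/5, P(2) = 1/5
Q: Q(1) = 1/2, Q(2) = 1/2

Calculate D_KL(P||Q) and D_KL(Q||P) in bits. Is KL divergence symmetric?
D_KL(P||Q) = 0.2781 bits, D_KL(Q||P) = 0.3219 bits. No, KL divergence is not symmetric.

D_KL(P||Q) = Σ P(x) log₂(P(x)/Q(x))

Computing term by term:
  P(1)·log₂(P(1)/Q(1)) = (4/5)·log₂((4/5)/(1/2)) = 0.54246
  P(2)·log₂(P(2)/Q(2)) = (1/5)·log₂((1/5)/(1/2)) = -0.26439

D_KL(P||Q) = 0.54246 - 0.26439 = 0.27807 ≈ 0.2781 bits

D_KL(Q||P) = Σ Q(x) log₂(Q(x)/P(x))

Computing term by term:
  Q(1)·log₂(Q(1)/P(1)) = (1/2)·log₂((1/2)/(4/5)) = -0.33904
  Q(2)·log₂(Q(2)/P(2)) = (1/2)·log₂((1/2)/(1/5)) = 0.66096

D_KL(Q||P) = -0.33904 + 0.66096 = 0.32192 ≈ 0.3219 bits

These are NOT equal (difference: 0.0438 bits). KL divergence is asymmetric: D_KL(P||Q) ≠ D_KL(Q||P) in general.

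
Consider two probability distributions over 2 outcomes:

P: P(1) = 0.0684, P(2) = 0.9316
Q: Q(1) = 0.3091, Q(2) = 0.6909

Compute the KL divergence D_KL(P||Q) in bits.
0.2529 bits

D_KL(P||Q) = Σ P(x) log₂(P(x)/Q(x))

Computing term by term:
  P(1)·log₂(P(1)/Q(1)) = 0.0684·log₂(0.0684/0.3091) = -0.14884
  P(2)·log₂(P(2)/Q(2)) = 0.9316·log₂(0.9316/0.6909) = 0.40174

D_KL(P||Q) = -0.14884 + 0.40174 = 0.25290 ≈ 0.2529 bits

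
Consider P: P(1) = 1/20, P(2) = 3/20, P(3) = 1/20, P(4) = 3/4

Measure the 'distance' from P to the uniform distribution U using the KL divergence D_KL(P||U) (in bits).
0.8460 bits

U(i) = 1/4 for all i

D_KL(P||U) = Σ P(x) log₂(P(x) / (1/4))
           = Σ P(x) log₂(P(x)) + log₂(4)
           = log₂(4) - H(P)

H(P) = -Σ P(x) log₂(P(x)):
  -P(1)·log₂(P(1)) = -(1/20)·log₂(1/20) = 0.21610
  -P(2)·log₂(P(2)) = -(3/20)·log₂(3/20) = 0.41054
  -P(3)·log₂(P(3)) = -(1/20)·log₂(1/20) = 0.21610
  -P(4)·log₂(P(4)) = -(3/4)·log₂(3/4) = 0.31128
H(P) = 0.21610 + 0.41054 + 0.21610 + 0.31128 = 1.15402 bits

log₂(4) = 2.00000 bits

D_KL(P||U) = 2.00000 - 1.15402 = 0.84598 ≈ 0.8460 bits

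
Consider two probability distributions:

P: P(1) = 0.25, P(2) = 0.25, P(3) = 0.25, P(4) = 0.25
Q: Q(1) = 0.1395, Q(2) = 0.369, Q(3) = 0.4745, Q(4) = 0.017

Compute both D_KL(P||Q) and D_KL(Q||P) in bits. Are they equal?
D_KL(P||Q) = 0.8085 bits, D_KL(Q||P) = 0.4626 bits. No, they are not equal.

D_KL(P||Q) = Σ P(x) log₂(P(x)/Q(x))

Computing term by term:
  P(1)·log₂(P(1)/Q(1)) = 0.25·log₂(0.25/0.1395) = 0.21042
  P(2)·log₂(P(2)/Q(2)) = 0.25·log₂(0.25/0.369) = -0.14042
  P(3)·log₂(P(3)/Q(3)) = 0.25·log₂(0.25/0.4745) = -0.23112
  P(4)·log₂(P(4)/Q(4)) = 0.25·log₂(0.25/0.017) = 0.96958

D_KL(P||Q) = 0.21042 - 0.14042 - 0.23112 + 0.96958 = 0.80846 ≈ 0.8085 bits

D_KL(Q||P) = Σ Q(x) log₂(Q(x)/P(x))

Computing term by term:
  Q(1)·log₂(Q(1)/P(1)) = 0.1395·log₂(0.1395/0.25) = -0.11741
  Q(2)·log₂(Q(2)/P(2)) = 0.369·log₂(0.369/0.25) = 0.20726
  Q(3)·log₂(Q(3)/P(3)) = 0.4745·log₂(0.4745/0.25) = 0.43867
  Q(4)·log₂(Q(4)/P(4)) = 0.017·log₂(0.017/0.25) = -0.06593

D_KL(Q||P) = -0.11741 + 0.20726 + 0.43867 - 0.06593 = 0.46259 ≈ 0.4626 bits

These are NOT equal (difference: 0.3459 bits). KL divergence is asymmetric: D_KL(P||Q) ≠ D_KL(Q||P) in general.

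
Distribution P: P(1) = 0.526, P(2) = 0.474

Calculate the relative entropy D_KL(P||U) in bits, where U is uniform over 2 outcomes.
0.0020 bits

U(i) = 1/2 for all i

D_KL(P||U) = Σ P(x) log₂(P(x) / (1/2))
           = Σ P(x) log₂(P(x)) + log₂(2)
           = log₂(2) - H(P)

H(P) = -Σ P(x) log₂(P(x)):
  -P(1)·log₂(P(1)) = -(0.526)·log₂(0.526) = 0.48753
  -P(2)·log₂(P(2)) = -(0.474)·log₂(0.474) = 0.51052
H(P) = 0.48753 + 0.51052 = 0.99805 bits

log₂(2) = 1.00000 bits

D_KL(P||U) = 1.00000 - 0.99805 = 0.00195 ≈ 0.0020 bits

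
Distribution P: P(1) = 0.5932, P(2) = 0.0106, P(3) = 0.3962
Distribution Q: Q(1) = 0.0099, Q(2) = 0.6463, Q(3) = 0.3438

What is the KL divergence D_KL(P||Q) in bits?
3.5210 bits

D_KL(P||Q) = Σ P(x) log₂(P(x)/Q(x))

Computing term by term:
  P(1)·log₂(P(1)/Q(1)) = 0.5932·log₂(0.5932/0.0099) = 3.50281
  P(2)·log₂(P(2)/Q(2)) = 0.0106·log₂(0.0106/0.6463) = -0.06286
  P(3)·log₂(P(3)/Q(3)) = 0.3962·log₂(0.3962/0.3438) = 0.08109

D_KL(P||Q) = 3.50281 - 0.06286 + 0.08109 = 3.52104 ≈ 3.5210 bits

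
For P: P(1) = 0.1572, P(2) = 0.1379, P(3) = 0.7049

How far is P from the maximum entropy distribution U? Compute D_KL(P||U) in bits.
0.4156 bits

U(i) = 1/3 for all i

D_KL(P||U) = Σ P(x) log₂(P(x) / (1/3))
           = Σ P(x) log₂(P(x)) + log₂(3)
           = log₂(3) - H(P)

H(P) = -Σ P(x) log₂(P(x)):
  -P(1)·log₂(P(1)) = -(0.1572)·log₂(0.1572) = 0.41962
  -P(2)·log₂(P(2)) = -(0.1379)·log₂(0.1379) = 0.39416
  -P(3)·log₂(P(3)) = -(0.7049)·log₂(0.7049) = 0.35563
H(P) = 0.41962 + 0.39416 + 0.35563 = 1.16941 bits

log₂(3) = 1.58496 bits

D_KL(P||U) = 1.58496 - 1.16941 = 0.41555 ≈ 0.4156 bits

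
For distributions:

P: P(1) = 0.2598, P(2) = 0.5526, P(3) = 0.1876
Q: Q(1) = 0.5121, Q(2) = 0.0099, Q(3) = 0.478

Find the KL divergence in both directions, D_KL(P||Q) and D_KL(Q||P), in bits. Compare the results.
D_KL(P||Q) = 2.6991 bits, D_KL(Q||P) = 1.0889 bits. D_KL(P||Q) is larger than D_KL(Q||P) by 1.6102 bits; the two directions differ.

D_KL(P||Q) = Σ P(x) log₂(P(x)/Q(x))

Computing term by term:
  P(1)·log₂(P(1)/Q(1)) = 0.2598·log₂(0.2598/0.5121) = -0.25435
  P(2)·log₂(P(2)/Q(2)) = 0.5526·log₂(0.5526/0.0099) = 3.20655
  P(3)·log₂(P(3)/Q(3)) = 0.1876·log₂(0.1876/0.478) = -0.25314

D_KL(P||Q) = -0.25435 + 3.20655 - 0.25314 = 2.69906 ≈ 2.6991 bits

D_KL(Q||P) = Σ Q(x) log₂(Q(x)/P(x))

Computing term by term:
  Q(1)·log₂(Q(1)/P(1)) = 0.5121·log₂(0.5121/0.2598) = 0.50136
  Q(2)·log₂(Q(2)/P(2)) = 0.0099·log₂(0.0099/0.5526) = -0.05745
  Q(3)·log₂(Q(3)/P(3)) = 0.478·log₂(0.478/0.1876) = 0.64499

D_KL(Q||P) = 0.50136 - 0.05745 + 0.64499 = 1.08890 ≈ 1.0889 bits

These are NOT equal (difference: 1.6102 bits). KL divergence is asymmetric: D_KL(P||Q) ≠ D_KL(Q||P) in general.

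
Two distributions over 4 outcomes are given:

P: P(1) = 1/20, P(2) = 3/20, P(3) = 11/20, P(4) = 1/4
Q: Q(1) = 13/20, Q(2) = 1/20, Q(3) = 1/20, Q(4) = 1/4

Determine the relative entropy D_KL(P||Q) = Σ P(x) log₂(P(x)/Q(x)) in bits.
1.9554 bits

D_KL(P||Q) = Σ P(x) log₂(P(x)/Q(x))

Computing term by term:
  P(1)·log₂(P(1)/Q(1)) = (1/20)·log₂((1/20)/(13/20)) = -0.18502
  P(2)·log₂(P(2)/Q(2)) = (3/20)·log₂((3/20)/(1/20)) = 0.23774
  P(3)·log₂(P(3)/Q(3)) = (11/20)·log₂((11/20)/(1/20)) = 1.90269
  P(4)·log₂(P(4)/Q(4)) = (1/4)·log₂((1/4)/(1/4)) = 0.00000

D_KL(P||Q) = -0.18502 + 0.23774 + 1.90269 + 0.00000 = 1.95541 ≈ 1.9554 bits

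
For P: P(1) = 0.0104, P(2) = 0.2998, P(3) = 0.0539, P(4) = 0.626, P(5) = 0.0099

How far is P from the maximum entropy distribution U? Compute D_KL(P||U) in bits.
1.0163 bits

U(i) = 1/5 for all i

D_KL(P||U) = Σ P(x) log₂(P(x) / (1/5))
           = Σ P(x) log₂(P(x)) + log₂(5)
           = log₂(5) - H(P)

H(P) = -Σ P(x) log₂(P(x)):
  -P(1)·log₂(P(1)) = -(0.0104)·log₂(0.0104) = 0.06851
  -P(2)·log₂(P(2)) = -(0.2998)·log₂(0.2998) = 0.52103
  -P(3)·log₂(P(3)) = -(0.0539)·log₂(0.0539) = 0.22711
  -P(4)·log₂(P(4)) = -(0.626)·log₂(0.626) = 0.42303
  -P(5)·log₂(P(5)) = -(0.0099)·log₂(0.0099) = 0.06592
H(P) = 0.06851 + 0.52103 + 0.22711 + 0.42303 + 0.06592 = 1.30560 bits

log₂(5) = 2.32193 bits

D_KL(P||U) = 2.32193 - 1.30560 = 1.01633 ≈ 1.0163 bits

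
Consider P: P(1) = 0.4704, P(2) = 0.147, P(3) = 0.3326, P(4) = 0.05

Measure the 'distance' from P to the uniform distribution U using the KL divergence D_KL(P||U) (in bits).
0.3373 bits

U(i) = 1/4 for all i

D_KL(P||U) = Σ P(x) log₂(P(x) / (1/4))
           = Σ P(x) log₂(P(x)) + log₂(4)
           = log₂(4) - H(P)

H(P) = -Σ P(x) log₂(P(x)):
  -P(1)·log₂(P(1)) = -(0.4704)·log₂(0.4704) = 0.51181
  -P(2)·log₂(P(2)) = -(0.147)·log₂(0.147) = 0.40662
  -P(3)·log₂(P(3)) = -(0.3326)·log₂(0.3326) = 0.52822
  -P(4)·log₂(P(4)) = -(0.05)·log₂(0.05) = 0.21610
H(P) = 0.51181 + 0.40662 + 0.52822 + 0.21610 = 1.66275 bits

log₂(4) = 2.00000 bits

D_KL(P||U) = 2.00000 - 1.66275 = 0.33725 ≈ 0.3373 bits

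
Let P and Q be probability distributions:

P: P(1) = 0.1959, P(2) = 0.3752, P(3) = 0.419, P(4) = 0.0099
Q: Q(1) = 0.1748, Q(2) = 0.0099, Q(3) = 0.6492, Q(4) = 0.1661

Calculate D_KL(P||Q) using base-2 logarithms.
1.6948 bits

D_KL(P||Q) = Σ P(x) log₂(P(x)/Q(x))

Computing term by term:
  P(1)·log₂(P(1)/Q(1)) = 0.1959·log₂(0.1959/0.1748) = 0.03221
  P(2)·log₂(P(2)/Q(2)) = 0.3752·log₂(0.3752/0.0099) = 1.96758
  P(3)·log₂(P(3)/Q(3)) = 0.419·log₂(0.419/0.6492) = -0.26469
  P(4)·log₂(P(4)/Q(4)) = 0.0099·log₂(0.0099/0.1661) = -0.04028

D_KL(P||Q) = 0.03221 + 1.96758 - 0.26469 - 0.04028 = 1.69482 ≈ 1.6948 bits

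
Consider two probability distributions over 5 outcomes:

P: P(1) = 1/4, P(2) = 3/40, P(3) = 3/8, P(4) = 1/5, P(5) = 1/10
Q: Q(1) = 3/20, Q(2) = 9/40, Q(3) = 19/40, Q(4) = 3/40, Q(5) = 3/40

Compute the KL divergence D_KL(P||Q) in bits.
0.2620 bits

D_KL(P||Q) = Σ P(x) log₂(P(x)/Q(x))

Computing term by term:
  P(1)·log₂(P(1)/Q(1)) = (1/4)·log₂((1/4)/(3/20)) = 0.18424
  P(2)·log₂(P(2)/Q(2)) = (3/40)·log₂((3/40)/(9/40)) = -0.11887
  P(3)·log₂(P(3)/Q(3)) = (3/8)·log₂((3/8)/(19/40)) = -0.12789
  P(4)·log₂(P(4)/Q(4)) = (1/5)·log₂((1/5)/(3/40)) = 0.28301
  P(5)·log₂(P(5)/Q(5)) = (1/10)·log₂((1/10)/(3/40)) = 0.04150

D_KL(P||Q) = 0.18424 - 0.11887 - 0.12789 + 0.28301 + 0.04150 = 0.26199 ≈ 0.2620 bits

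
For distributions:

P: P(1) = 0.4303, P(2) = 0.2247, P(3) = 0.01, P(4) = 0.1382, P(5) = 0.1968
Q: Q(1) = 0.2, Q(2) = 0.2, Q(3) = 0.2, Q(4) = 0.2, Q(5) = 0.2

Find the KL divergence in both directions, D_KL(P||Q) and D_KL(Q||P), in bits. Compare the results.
D_KL(P||Q) = 0.3919 bits, D_KL(Q||P) = 0.7210 bits. D_KL(Q||P) is larger than D_KL(P||Q) by 0.3291 bits; the two directions differ.

D_KL(P||Q) = Σ P(x) log₂(P(x)/Q(x))

Computing term by term:
  P(1)·log₂(P(1)/Q(1)) = 0.4303·log₂(0.4303/0.2) = 0.47563
  P(2)·log₂(P(2)/Q(2)) = 0.2247·log₂(0.2247/0.2) = 0.03775
  P(3)·log₂(P(3)/Q(3)) = 0.01·log₂(0.01/0.2) = -0.04322
  P(4)·log₂(P(4)/Q(4)) = 0.1382·log₂(0.1382/0.2) = -0.07369
  P(5)·log₂(P(5)/Q(5)) = 0.1968·log₂(0.1968/0.2) = -0.00458

D_KL(P||Q) = 0.47563 + 0.03775 - 0.04322 - 0.07369 - 0.00458 = 0.39189 ≈ 0.3919 bits

D_KL(Q||P) = Σ Q(x) log₂(Q(x)/P(x))

Computing term by term:
  Q(1)·log₂(Q(1)/P(1)) = 0.2·log₂(0.2/0.4303) = -0.22107
  Q(2)·log₂(Q(2)/P(2)) = 0.2·log₂(0.2/0.2247) = -0.03360
  Q(3)·log₂(Q(3)/P(3)) = 0.2·log₂(0.2/0.01) = 0.86439
  Q(4)·log₂(Q(4)/P(4)) = 0.2·log₂(0.2/0.1382) = 0.10665
  Q(5)·log₂(Q(5)/P(5)) = 0.2·log₂(0.2/0.1968) = 0.00465

D_KL(Q||P) = -0.22107 - 0.03360 + 0.86439 + 0.10665 + 0.00465 = 0.72102 ≈ 0.7210 bits

These are NOT equal (difference: 0.3291 bits). KL divergence is asymmetric: D_KL(P||Q) ≠ D_KL(Q||P) in general.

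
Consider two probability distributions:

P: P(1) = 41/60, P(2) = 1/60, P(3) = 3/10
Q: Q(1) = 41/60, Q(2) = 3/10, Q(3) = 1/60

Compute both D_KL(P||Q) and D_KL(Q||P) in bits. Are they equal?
D_KL(P||Q) = 1.1815 bits, D_KL(Q||P) = 1.1815 bits. Yes, in this case they are equal (although KL divergence is not symmetric in general).

D_KL(P||Q) = Σ P(x) log₂(P(x)/Q(x))

Computing term by term:
  P(1)·log₂(P(1)/Q(1)) = (41/60)·log₂((41/60)/(41/60)) = 0.00000
  P(2)·log₂(P(2)/Q(2)) = (1/60)·log₂((1/60)/(3/10)) = -0.06950
  P(3)·log₂(P(3)/Q(3)) = (3/10)·log₂((3/10)/(1/60)) = 1.25098

D_KL(P||Q) = 0.00000 - 0.06950 + 1.25098 = 1.18148 ≈ 1.1815 bits

D_KL(Q||P) = Σ Q(x) log₂(Q(x)/P(x))

Computing term by term:
  Q(1)·log₂(Q(1)/P(1)) = (41/60)·log₂((41/60)/(41/60)) = 0.00000
  Q(2)·log₂(Q(2)/P(2)) = (3/10)·log₂((3/10)/(1/60)) = 1.25098
  Q(3)·log₂(Q(3)/P(3)) = (1/60)·log₂((1/60)/(3/10)) = -0.06950

D_KL(Q||P) = 0.00000 + 1.25098 - 0.06950 = 1.18148 ≈ 1.1815 bits

These ARE equal here. Q is P with outcomes relabeled (Q(2) = P(3), Q(3) = P(2)) by a relabeling that is its own inverse, so the two sums contain exactly the same terms in a different order. This is a special case — KL divergence is not symmetric in general: D_KL(P||Q) ≠ D_KL(Q||P) for most P, Q.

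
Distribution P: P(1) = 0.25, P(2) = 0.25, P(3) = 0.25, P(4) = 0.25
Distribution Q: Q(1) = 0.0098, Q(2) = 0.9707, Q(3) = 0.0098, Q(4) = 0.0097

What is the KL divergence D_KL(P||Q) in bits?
3.0192 bits

D_KL(P||Q) = Σ P(x) log₂(P(x)/Q(x))

Computing term by term:
  P(1)·log₂(P(1)/Q(1)) = 0.25·log₂(0.25/0.0098) = 1.16825
  P(2)·log₂(P(2)/Q(2)) = 0.25·log₂(0.25/0.9707) = -0.48927
  P(3)·log₂(P(3)/Q(3)) = 0.25·log₂(0.25/0.0098) = 1.16825
  P(4)·log₂(P(4)/Q(4)) = 0.25·log₂(0.25/0.0097) = 1.17195

D_KL(P||Q) = 1.16825 - 0.48927 + 1.16825 + 1.17195 = 3.01918 ≈ 3.0192 bits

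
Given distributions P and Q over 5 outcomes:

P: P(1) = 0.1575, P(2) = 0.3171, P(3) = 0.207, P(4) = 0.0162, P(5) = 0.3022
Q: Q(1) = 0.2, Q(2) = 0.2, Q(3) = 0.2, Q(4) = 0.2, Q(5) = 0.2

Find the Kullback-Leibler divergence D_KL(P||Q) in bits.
0.2881 bits

D_KL(P||Q) = Σ P(x) log₂(P(x)/Q(x))

Computing term by term:
  P(1)·log₂(P(1)/Q(1)) = 0.1575·log₂(0.1575/0.2) = -0.05428
  P(2)·log₂(P(2)/Q(2)) = 0.3171·log₂(0.3171/0.2) = 0.21085
  P(3)·log₂(P(3)/Q(3)) = 0.207·log₂(0.207/0.2) = 0.01027
  P(4)·log₂(P(4)/Q(4)) = 0.0162·log₂(0.0162/0.2) = -0.05874
  P(5)·log₂(P(5)/Q(5)) = 0.3022·log₂(0.3022/0.2) = 0.17996

D_KL(P||Q) = -0.05428 + 0.21085 + 0.01027 - 0.05874 + 0.17996 = 0.28806 ≈ 0.2881 bits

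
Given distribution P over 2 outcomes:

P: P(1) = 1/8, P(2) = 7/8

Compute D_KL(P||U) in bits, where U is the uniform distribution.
0.4564 bits

U(i) = 1/2 for all i

D_KL(P||U) = Σ P(x) log₂(P(x) / (1/2))
           = Σ P(x) log₂(P(x)) + log₂(2)
           = log₂(2) - H(P)

H(P) = -Σ P(x) log₂(P(x)):
  -P(1)·log₂(P(1)) = -(1/8)·log₂(1/8) = 0.37500
  -P(2)·log₂(P(2)) = -(7/8)·log₂(7/8) = 0.16856
H(P) = 0.37500 + 0.16856 = 0.54356 bits

log₂(2) = 1.00000 bits

D_KL(P||U) = 1.00000 - 0.54356 = 0.45644 ≈ 0.4564 bits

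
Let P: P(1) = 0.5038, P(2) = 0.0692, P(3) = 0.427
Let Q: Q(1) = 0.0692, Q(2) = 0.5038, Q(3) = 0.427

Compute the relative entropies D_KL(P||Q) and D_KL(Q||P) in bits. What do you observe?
D_KL(P||Q) = 1.2447 bits, D_KL(Q||P) = 1.2447 bits. The two directions give the same value here, because Q is a self-inverse relabeling of P; in general KL divergence is asymmetric.

D_KL(P||Q) = Σ P(x) log₂(P(x)/Q(x))

Computing term by term:
  P(1)·log₂(P(1)/Q(1)) = 0.5038·log₂(0.5038/0.0692) = 1.44289
  P(2)·log₂(P(2)/Q(2)) = 0.0692·log₂(0.0692/0.5038) = -0.19819
  P(3)·log₂(P(3)/Q(3)) = 0.427·log₂(0.427/0.427) = 0.00000

D_KL(P||Q) = 1.44289 - 0.19819 + 0.00000 = 1.24470 ≈ 1.2447 bits

D_KL(Q||P) = Σ Q(x) log₂(Q(x)/P(x))

Computing term by term:
  Q(1)·log₂(Q(1)/P(1)) = 0.0692·log₂(0.0692/0.5038) = -0.19819
  Q(2)·log₂(Q(2)/P(2)) = 0.5038·log₂(0.5038/0.0692) = 1.44289
  Q(3)·log₂(Q(3)/P(3)) = 0.427·log₂(0.427/0.427) = 0.00000

D_KL(Q||P) = -0.19819 + 1.44289 + 0.00000 = 1.24470 ≈ 1.2447 bits

These ARE equal here. Q is P with outcomes relabeled (Q(1) = P(2), Q(2) = P(1)) by a relabeling that is its own inverse, so the two sums contain exactly the same terms in a different order. This is a special case — KL divergence is not symmetric in general: D_KL(P||Q) ≠ D_KL(Q||P) for most P, Q.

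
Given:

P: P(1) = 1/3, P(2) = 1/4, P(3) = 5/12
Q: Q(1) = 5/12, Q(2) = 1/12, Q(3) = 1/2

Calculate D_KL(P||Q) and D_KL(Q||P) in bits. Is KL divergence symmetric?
D_KL(P||Q) = 0.1793 bits, D_KL(Q||P) = 0.1336 bits. No, KL divergence is not symmetric.

D_KL(P||Q) = Σ P(x) log₂(P(x)/Q(x))

Computing term by term:
  P(1)·log₂(P(1)/Q(1)) = (1/3)·log₂((1/3)/(5/12)) = -0.10731
  P(2)·log₂(P(2)/Q(2)) = (1/4)·log₂((1/4)/(1/12)) = 0.39624
  P(3)·log₂(P(3)/Q(3)) = (5/12)·log₂((5/12)/(1/2)) = -0.10960

D_KL(P||Q) = -0.10731 + 0.39624 - 0.10960 = 0.17933 ≈ 0.1793 bits

D_KL(Q||P) = Σ Q(x) log₂(Q(x)/P(x))

Computing term by term:
  Q(1)·log₂(Q(1)/P(1)) = (5/12)·log₂((5/12)/(1/3)) = 0.13414
  Q(2)·log₂(Q(2)/P(2)) = (1/12)·log₂((1/12)/(1/4)) = -0.13208
  Q(3)·log₂(Q(3)/P(3)) = (1/2)·log₂((1/2)/(5/12)) = 0.13152

D_KL(Q||P) = 0.13414 - 0.13208 + 0.13152 = 0.13358 ≈ 0.1336 bits

These are NOT equal (difference: 0.0457 bits). KL divergence is asymmetric: D_KL(P||Q) ≠ D_KL(Q||P) in general.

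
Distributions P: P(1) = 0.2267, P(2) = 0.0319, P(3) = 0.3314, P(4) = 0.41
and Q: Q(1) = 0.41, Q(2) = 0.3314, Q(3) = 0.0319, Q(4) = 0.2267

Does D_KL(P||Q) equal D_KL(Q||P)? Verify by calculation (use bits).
D_KL(P||Q) = 1.1681 bits, D_KL(Q||P) = 1.1681 bits. Yes — for this pair D_KL(P||Q) = D_KL(Q||P).

D_KL(P||Q) = Σ P(x) log₂(P(x)/Q(x))

Computing term by term:
  P(1)·log₂(P(1)/Q(1)) = 0.2267·log₂(0.2267/0.41) = -0.19379
  P(2)·log₂(P(2)/Q(2)) = 0.0319·log₂(0.0319/0.3314) = -0.10772
  P(3)·log₂(P(3)/Q(3)) = 0.3314·log₂(0.3314/0.0319) = 1.11912
  P(4)·log₂(P(4)/Q(4)) = 0.41·log₂(0.41/0.2267) = 0.35048

D_KL(P||Q) = -0.19379 - 0.10772 + 1.11912 + 0.35048 = 1.16809 ≈ 1.1681 bits

D_KL(Q||P) = Σ Q(x) log₂(Q(x)/P(x))

Computing term by term:
  Q(1)·log₂(Q(1)/P(1)) = 0.41·log₂(0.41/0.2267) = 0.35048
  Q(2)·log₂(Q(2)/P(2)) = 0.3314·log₂(0.3314/0.0319) = 1.11912
  Q(3)·log₂(Q(3)/P(3)) = 0.0319·log₂(0.0319/0.3314) = -0.10772
  Q(4)·log₂(Q(4)/P(4)) = 0.2267·log₂(0.2267/0.41) = -0.19379

D_KL(Q||P) = 0.35048 + 1.11912 - 0.10772 - 0.19379 = 1.16809 ≈ 1.1681 bits

These ARE equal here. Q is P with outcomes relabeled (Q(1) = P(4), Q(2) = P(3), Q(3) = P(2), Q(4) = P(1)) by a relabeling that is its own inverse, so the two sums contain exactly the same terms in a different order. This is a special case — KL divergence is not symmetric in general: D_KL(P||Q) ≠ D_KL(Q||P) for most P, Q.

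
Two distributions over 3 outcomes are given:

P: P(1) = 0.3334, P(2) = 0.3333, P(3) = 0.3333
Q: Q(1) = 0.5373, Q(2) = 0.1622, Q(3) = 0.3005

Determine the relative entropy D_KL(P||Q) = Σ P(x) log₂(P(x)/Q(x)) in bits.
0.1666 bits

D_KL(P||Q) = Σ P(x) log₂(P(x)/Q(x))

Computing term by term:
  P(1)·log₂(P(1)/Q(1)) = 0.3334·log₂(0.3334/0.5373) = -0.22954
  P(2)·log₂(P(2)/Q(2)) = 0.3333·log₂(0.3333/0.1622) = 0.34631
  P(3)·log₂(P(3)/Q(3)) = 0.3333·log₂(0.3333/0.3005) = 0.04981

D_KL(P||Q) = -0.22954 + 0.34631 + 0.04981 = 0.16658 ≈ 0.1666 bits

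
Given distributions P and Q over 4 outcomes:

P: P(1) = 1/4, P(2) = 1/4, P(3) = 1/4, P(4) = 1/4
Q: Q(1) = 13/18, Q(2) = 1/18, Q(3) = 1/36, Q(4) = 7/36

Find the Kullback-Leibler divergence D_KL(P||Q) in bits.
1.0430 bits

D_KL(P||Q) = Σ P(x) log₂(P(x)/Q(x))

Computing term by term:
  P(1)·log₂(P(1)/Q(1)) = (1/4)·log₂((1/4)/(13/18)) = -0.38263
  P(2)·log₂(P(2)/Q(2)) = (1/4)·log₂((1/4)/(1/18)) = 0.54248
  P(3)·log₂(P(3)/Q(3)) = (1/4)·log₂((1/4)/(1/36)) = 0.79248
  P(4)·log₂(P(4)/Q(4)) = (1/4)·log₂((1/4)/(7/36)) = 0.09064

D_KL(P||Q) = -0.38263 + 0.54248 + 0.79248 + 0.09064 = 1.04297 ≈ 1.0430 bits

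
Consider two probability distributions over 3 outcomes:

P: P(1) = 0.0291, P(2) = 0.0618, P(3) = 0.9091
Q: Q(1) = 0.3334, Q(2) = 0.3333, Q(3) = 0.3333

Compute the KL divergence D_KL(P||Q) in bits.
1.0634 bits

D_KL(P||Q) = Σ P(x) log₂(P(x)/Q(x))

Computing term by term:
  P(1)·log₂(P(1)/Q(1)) = 0.0291·log₂(0.0291/0.3334) = -0.10238
  P(2)·log₂(P(2)/Q(2)) = 0.0618·log₂(0.0618/0.3333) = -0.15024
  P(3)·log₂(P(3)/Q(3)) = 0.9091·log₂(0.9091/0.3333) = 1.31603

D_KL(P||Q) = -0.10238 - 0.15024 + 1.31603 = 1.06341 ≈ 1.0634 bits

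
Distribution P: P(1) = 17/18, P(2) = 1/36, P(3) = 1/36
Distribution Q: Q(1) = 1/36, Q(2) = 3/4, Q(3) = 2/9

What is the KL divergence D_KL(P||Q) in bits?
4.5894 bits

D_KL(P||Q) = Σ P(x) log₂(P(x)/Q(x))

Computing term by term:
  P(1)·log₂(P(1)/Q(1)) = (17/18)·log₂((17/18)/(1/36)) = 4.80483
  P(2)·log₂(P(2)/Q(2)) = (1/36)·log₂((1/36)/(3/4)) = -0.13208
  P(3)·log₂(P(3)/Q(3)) = (1/36)·log₂((1/36)/(2/9)) = -0.08333

D_KL(P||Q) = 4.80483 - 0.13208 - 0.08333 = 4.58942 ≈ 4.5894 bits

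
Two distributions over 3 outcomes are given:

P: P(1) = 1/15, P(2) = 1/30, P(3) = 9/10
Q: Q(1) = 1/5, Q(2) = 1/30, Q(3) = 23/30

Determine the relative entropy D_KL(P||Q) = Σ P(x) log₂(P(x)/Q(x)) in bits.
0.1025 bits

D_KL(P||Q) = Σ P(x) log₂(P(x)/Q(x))

Computing term by term:
  P(1)·log₂(P(1)/Q(1)) = (1/15)·log₂((1/15)/(1/5)) = -0.10566
  P(2)·log₂(P(2)/Q(2)) = (1/30)·log₂((1/30)/(1/30)) = 0.00000
  P(3)·log₂(P(3)/Q(3)) = (9/10)·log₂((9/10)/(23/30)) = 0.20819

D_KL(P||Q) = -0.10566 + 0.00000 + 0.20819 = 0.10253 ≈ 0.1025 bits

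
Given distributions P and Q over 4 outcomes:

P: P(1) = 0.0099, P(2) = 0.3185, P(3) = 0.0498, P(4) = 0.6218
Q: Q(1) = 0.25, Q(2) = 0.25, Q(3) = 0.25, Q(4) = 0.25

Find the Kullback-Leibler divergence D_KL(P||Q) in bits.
0.7666 bits

D_KL(P||Q) = Σ P(x) log₂(P(x)/Q(x))

Computing term by term:
  P(1)·log₂(P(1)/Q(1)) = 0.0099·log₂(0.0099/0.25) = -0.04612
  P(2)·log₂(P(2)/Q(2)) = 0.3185·log₂(0.3185/0.25) = 0.11127
  P(3)·log₂(P(3)/Q(3)) = 0.0498·log₂(0.0498/0.25) = -0.11592
  P(4)·log₂(P(4)/Q(4)) = 0.6218·log₂(0.6218/0.25) = 0.81737

D_KL(P||Q) = -0.04612 + 0.11127 - 0.11592 + 0.81737 = 0.76660 ≈ 0.7666 bits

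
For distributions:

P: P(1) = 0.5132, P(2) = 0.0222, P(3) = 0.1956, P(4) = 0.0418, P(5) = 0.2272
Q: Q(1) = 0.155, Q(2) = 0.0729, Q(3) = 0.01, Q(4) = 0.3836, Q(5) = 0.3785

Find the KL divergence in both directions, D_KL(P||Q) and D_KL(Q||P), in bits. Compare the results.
D_KL(P||Q) = 1.3865 bits, D_KL(Q||P) = 1.3199 bits. D_KL(P||Q) is larger than D_KL(Q||P) by 0.0666 bits; the two directions differ.

D_KL(P||Q) = Σ P(x) log₂(P(x)/Q(x))

Computing term by term:
  P(1)·log₂(P(1)/Q(1)) = 0.5132·log₂(0.5132/0.155) = 0.88643
  P(2)·log₂(P(2)/Q(2)) = 0.0222·log₂(0.0222/0.0729) = -0.03808
  P(3)·log₂(P(3)/Q(3)) = 0.1956·log₂(0.1956/0.01) = 0.83909
  P(4)·log₂(P(4)/Q(4)) = 0.0418·log₂(0.0418/0.3836) = -0.13368
  P(5)·log₂(P(5)/Q(5)) = 0.2272·log₂(0.2272/0.3785) = -0.16729

D_KL(P||Q) = 0.88643 - 0.03808 + 0.83909 - 0.13368 - 0.16729 = 1.38647 ≈ 1.3865 bits

D_KL(Q||P) = Σ Q(x) log₂(Q(x)/P(x))

Computing term by term:
  Q(1)·log₂(Q(1)/P(1)) = 0.155·log₂(0.155/0.5132) = -0.26772
  Q(2)·log₂(Q(2)/P(2)) = 0.0729·log₂(0.0729/0.0222) = 0.12505
  Q(3)·log₂(Q(3)/P(3)) = 0.01·log₂(0.01/0.1956) = -0.04290
  Q(4)·log₂(Q(4)/P(4)) = 0.3836·log₂(0.3836/0.0418) = 1.22676
  Q(5)·log₂(Q(5)/P(5)) = 0.3785·log₂(0.3785/0.2272) = 0.27870

D_KL(Q||P) = -0.26772 + 0.12505 - 0.04290 + 1.22676 + 0.27870 = 1.31989 ≈ 1.3199 bits

These are NOT equal (difference: 0.0666 bits). KL divergence is asymmetric: D_KL(P||Q) ≠ D_KL(Q||P) in general.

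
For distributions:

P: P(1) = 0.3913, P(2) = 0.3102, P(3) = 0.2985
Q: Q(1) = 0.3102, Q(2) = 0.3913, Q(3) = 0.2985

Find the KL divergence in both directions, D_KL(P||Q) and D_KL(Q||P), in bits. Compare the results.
D_KL(P||Q) = 0.0272 bits, D_KL(Q||P) = 0.0272 bits. The two directions give exactly the same value for this pair.

D_KL(P||Q) = Σ P(x) log₂(P(x)/Q(x))

Computing term by term:
  P(1)·log₂(P(1)/Q(1)) = 0.3913·log₂(0.3913/0.3102) = 0.13112
  P(2)·log₂(P(2)/Q(2)) = 0.3102·log₂(0.3102/0.3913) = -0.10394
  P(3)·log₂(P(3)/Q(3)) = 0.2985·log₂(0.2985/0.2985) = 0.00000

D_KL(P||Q) = 0.13112 - 0.10394 + 0.00000 = 0.02718 ≈ 0.0272 bits

D_KL(Q||P) = Σ Q(x) log₂(Q(x)/P(x))

Computing term by term:
  Q(1)·log₂(Q(1)/P(1)) = 0.3102·log₂(0.3102/0.3913) = -0.10394
  Q(2)·log₂(Q(2)/P(2)) = 0.3913·log₂(0.3913/0.3102) = 0.13112
  Q(3)·log₂(Q(3)/P(3)) = 0.2985·log₂(0.2985/0.2985) = 0.00000

D_KL(Q||P) = -0.10394 + 0.13112 + 0.00000 = 0.02718 ≈ 0.0272 bits

These ARE equal here. Q is P with outcomes relabeled (Q(1) = P(2), Q(2) = P(1)) by a relabeling that is its own inverse, so the two sums contain exactly the same terms in a different order. This is a special case — KL divergence is not symmetric in general: D_KL(P||Q) ≠ D_KL(Q||P) for most P, Q.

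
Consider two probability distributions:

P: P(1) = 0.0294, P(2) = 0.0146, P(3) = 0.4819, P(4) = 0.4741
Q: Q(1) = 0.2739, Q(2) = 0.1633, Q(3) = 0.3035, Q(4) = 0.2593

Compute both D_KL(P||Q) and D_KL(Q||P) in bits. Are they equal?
D_KL(P||Q) = 0.5887 bits, D_KL(Q||P) = 1.0226 bits. No, they are not equal.

D_KL(P||Q) = Σ P(x) log₂(P(x)/Q(x))

Computing term by term:
  P(1)·log₂(P(1)/Q(1)) = 0.0294·log₂(0.0294/0.2739) = -0.09466
  P(2)·log₂(P(2)/Q(2)) = 0.0146·log₂(0.0146/0.1633) = -0.05086
  P(3)·log₂(P(3)/Q(3)) = 0.4819·log₂(0.4819/0.3035) = 0.32145
  P(4)·log₂(P(4)/Q(4)) = 0.4741·log₂(0.4741/0.2593) = 0.41274

D_KL(P||Q) = -0.09466 - 0.05086 + 0.32145 + 0.41274 = 0.58867 ≈ 0.5887 bits

D_KL(Q||P) = Σ Q(x) log₂(Q(x)/P(x))

Computing term by term:
  Q(1)·log₂(Q(1)/P(1)) = 0.2739·log₂(0.2739/0.0294) = 0.88189
  Q(2)·log₂(Q(2)/P(2)) = 0.1633·log₂(0.1633/0.0146) = 0.56885
  Q(3)·log₂(Q(3)/P(3)) = 0.3035·log₂(0.3035/0.4819) = -0.20245
  Q(4)·log₂(Q(4)/P(4)) = 0.2593·log₂(0.2593/0.4741) = -0.22574

D_KL(Q||P) = 0.88189 + 0.56885 - 0.20245 - 0.22574 = 1.02255 ≈ 1.0226 bits

These are NOT equal (difference: 0.4339 bits). KL divergence is asymmetric: D_KL(P||Q) ≠ D_KL(Q||P) in general.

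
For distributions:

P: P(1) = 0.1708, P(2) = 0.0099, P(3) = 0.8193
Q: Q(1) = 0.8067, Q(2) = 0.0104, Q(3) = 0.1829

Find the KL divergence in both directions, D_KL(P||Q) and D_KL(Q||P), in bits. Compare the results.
D_KL(P||Q) = 1.3892 bits, D_KL(Q||P) = 1.4119 bits. D_KL(Q||P) is larger than D_KL(P||Q) by 0.0227 bits; the two directions differ.

D_KL(P||Q) = Σ P(x) log₂(P(x)/Q(x))

Computing term by term:
  P(1)·log₂(P(1)/Q(1)) = 0.1708·log₂(0.1708/0.8067) = -0.38254
  P(2)·log₂(P(2)/Q(2)) = 0.0099·log₂(0.0099/0.0104) = -0.00070
  P(3)·log₂(P(3)/Q(3)) = 0.8193·log₂(0.8193/0.1829) = 1.77242

D_KL(P||Q) = -0.38254 - 0.00070 + 1.77242 = 1.38918 ≈ 1.3892 bits

D_KL(Q||P) = Σ Q(x) log₂(Q(x)/P(x))

Computing term by term:
  Q(1)·log₂(Q(1)/P(1)) = 0.8067·log₂(0.8067/0.1708) = 1.80679
  Q(2)·log₂(Q(2)/P(2)) = 0.0104·log₂(0.0104/0.0099) = 0.00074
  Q(3)·log₂(Q(3)/P(3)) = 0.1829·log₂(0.1829/0.8193) = -0.39567

D_KL(Q||P) = 1.80679 + 0.00074 - 0.39567 = 1.41186 ≈ 1.4119 bits

These are NOT equal (difference: 0.0227 bits). KL divergence is asymmetric: D_KL(P||Q) ≠ D_KL(Q||P) in general.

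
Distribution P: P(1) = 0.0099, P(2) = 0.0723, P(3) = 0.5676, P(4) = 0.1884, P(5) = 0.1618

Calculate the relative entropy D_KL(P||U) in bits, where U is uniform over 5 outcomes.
0.6394 bits

U(i) = 1/5 for all i

D_KL(P||U) = Σ P(x) log₂(P(x) / (1/5))
           = Σ P(x) log₂(P(x)) + log₂(5)
           = log₂(5) - H(P)

H(P) = -Σ P(x) log₂(P(x)):
  -P(1)·log₂(P(1)) = -(0.0099)·log₂(0.0099) = 0.06592
  -P(2)·log₂(P(2)) = -(0.0723)·log₂(0.0723) = 0.27401
  -P(3)·log₂(P(3)) = -(0.5676)·log₂(0.5676) = 0.46376
  -P(4)·log₂(P(4)) = -(0.1884)·log₂(0.1884) = 0.45369
  -P(5)·log₂(P(5)) = -(0.1618)·log₂(0.1618) = 0.42516
H(P) = 0.06592 + 0.27401 + 0.46376 + 0.45369 + 0.42516 = 1.68254 bits

log₂(5) = 2.32193 bits

D_KL(P||U) = 2.32193 - 1.68254 = 0.63939 ≈ 0.6394 bits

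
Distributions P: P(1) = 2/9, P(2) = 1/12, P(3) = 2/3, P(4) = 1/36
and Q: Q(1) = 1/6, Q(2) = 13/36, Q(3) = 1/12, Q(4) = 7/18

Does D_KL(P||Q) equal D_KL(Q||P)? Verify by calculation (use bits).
D_KL(P||Q) = 1.8102 bits, D_KL(Q||P) = 1.9254 bits. No — D_KL(P||Q) ≠ D_KL(Q||P) for this pair.

D_KL(P||Q) = Σ P(x) log₂(P(x)/Q(x))

Computing term by term:
  P(1)·log₂(P(1)/Q(1)) = (2/9)·log₂((2/9)/(1/6)) = 0.09223
  P(2)·log₂(P(2)/Q(2)) = (1/12)·log₂((1/12)/(13/36)) = -0.17629
  P(3)·log₂(P(3)/Q(3)) = (2/3)·log₂((2/3)/(1/12)) = 2.00000
  P(4)·log₂(P(4)/Q(4)) = (1/36)·log₂((1/36)/(7/18)) = -0.10576

D_KL(P||Q) = 0.09223 - 0.17629 + 2.00000 - 0.10576 = 1.81018 ≈ 1.8102 bits

D_KL(Q||P) = Σ Q(x) log₂(Q(x)/P(x))

Computing term by term:
  Q(1)·log₂(Q(1)/P(1)) = (1/6)·log₂((1/6)/(2/9)) = -0.06917
  Q(2)·log₂(Q(2)/P(2)) = (13/36)·log₂((13/36)/(1/12)) = 0.76392
  Q(3)·log₂(Q(3)/P(3)) = (1/12)·log₂((1/12)/(2/3)) = -0.25000
  Q(4)·log₂(Q(4)/P(4)) = (7/18)·log₂((7/18)/(1/36)) = 1.48064

D_KL(Q||P) = -0.06917 + 0.76392 - 0.25000 + 1.48064 = 1.92539 ≈ 1.9254 bits

These are NOT equal (difference: 0.1152 bits). KL divergence is asymmetric: D_KL(P||Q) ≠ D_KL(Q||P) in general.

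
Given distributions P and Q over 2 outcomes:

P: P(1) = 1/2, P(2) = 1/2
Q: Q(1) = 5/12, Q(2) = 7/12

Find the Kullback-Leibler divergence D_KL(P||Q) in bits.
0.0203 bits

D_KL(P||Q) = Σ P(x) log₂(P(x)/Q(x))

Computing term by term:
  P(1)·log₂(P(1)/Q(1)) = (1/2)·log₂((1/2)/(5/12)) = 0.13152
  P(2)·log₂(P(2)/Q(2)) = (1/2)·log₂((1/2)/(7/12)) = -0.11120

D_KL(P||Q) = 0.13152 - 0.11120 = 0.02032 ≈ 0.0203 bits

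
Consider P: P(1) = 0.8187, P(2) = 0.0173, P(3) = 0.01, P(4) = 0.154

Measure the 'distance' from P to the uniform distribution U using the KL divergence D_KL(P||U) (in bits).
1.1804 bits

U(i) = 1/4 for all i

D_KL(P||U) = Σ P(x) log₂(P(x) / (1/4))
           = Σ P(x) log₂(P(x)) + log₂(4)
           = log₂(4) - H(P)

H(P) = -Σ P(x) log₂(P(x)):
  -P(1)·log₂(P(1)) = -(0.8187)·log₂(0.8187) = 0.23627
  -P(2)·log₂(P(2)) = -(0.0173)·log₂(0.0173) = 0.10126
  -P(3)·log₂(P(3)) = -(0.01)·log₂(0.01) = 0.06644
  -P(4)·log₂(P(4)) = -(0.154)·log₂(0.154) = 0.41565
H(P) = 0.23627 + 0.10126 + 0.06644 + 0.41565 = 0.81962 bits

log₂(4) = 2.00000 bits

D_KL(P||U) = 2.00000 - 0.81962 = 1.18038 ≈ 1.1804 bits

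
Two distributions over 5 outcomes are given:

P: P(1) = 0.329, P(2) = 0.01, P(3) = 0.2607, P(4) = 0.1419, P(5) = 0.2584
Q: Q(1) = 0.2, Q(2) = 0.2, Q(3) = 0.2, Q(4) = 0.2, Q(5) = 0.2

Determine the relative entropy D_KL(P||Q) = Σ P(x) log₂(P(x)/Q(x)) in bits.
0.3180 bits

D_KL(P||Q) = Σ P(x) log₂(P(x)/Q(x))

Computing term by term:
  P(1)·log₂(P(1)/Q(1)) = 0.329·log₂(0.329/0.2) = 0.23625
  P(2)·log₂(P(2)/Q(2)) = 0.01·log₂(0.01/0.2) = -0.04322
  P(3)·log₂(P(3)/Q(3)) = 0.2607·log₂(0.2607/0.2) = 0.09969
  P(4)·log₂(P(4)/Q(4)) = 0.1419·log₂(0.1419/0.2) = -0.07026
  P(5)·log₂(P(5)/Q(5)) = 0.2584·log₂(0.2584/0.2) = 0.09551

D_KL(P||Q) = 0.23625 - 0.04322 + 0.09969 - 0.07026 + 0.09551 = 0.31797 ≈ 0.3180 bits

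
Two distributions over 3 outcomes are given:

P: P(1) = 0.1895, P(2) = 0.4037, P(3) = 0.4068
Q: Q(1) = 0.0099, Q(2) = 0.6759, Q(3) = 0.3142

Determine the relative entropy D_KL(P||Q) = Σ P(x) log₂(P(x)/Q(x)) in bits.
0.6584 bits

D_KL(P||Q) = Σ P(x) log₂(P(x)/Q(x))

Computing term by term:
  P(1)·log₂(P(1)/Q(1)) = 0.1895·log₂(0.1895/0.0099) = 0.80701
  P(2)·log₂(P(2)/Q(2)) = 0.4037·log₂(0.4037/0.6759) = -0.30016
  P(3)·log₂(P(3)/Q(3)) = 0.4068·log₂(0.4068/0.3142) = 0.15159

D_KL(P||Q) = 0.80701 - 0.30016 + 0.15159 = 0.65844 ≈ 0.6584 bits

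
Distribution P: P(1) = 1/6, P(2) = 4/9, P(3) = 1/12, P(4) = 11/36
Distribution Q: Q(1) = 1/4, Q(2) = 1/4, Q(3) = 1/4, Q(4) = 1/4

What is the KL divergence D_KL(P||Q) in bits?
0.2278 bits

D_KL(P||Q) = Σ P(x) log₂(P(x)/Q(x))

Computing term by term:
  P(1)·log₂(P(1)/Q(1)) = (1/6)·log₂((1/6)/(1/4)) = -0.09749
  P(2)·log₂(P(2)/Q(2)) = (4/9)·log₂((4/9)/(1/4)) = 0.36892
  P(3)·log₂(P(3)/Q(3)) = (1/12)·log₂((1/12)/(1/4)) = -0.13208
  P(4)·log₂(P(4)/Q(4)) = (11/36)·log₂((11/36)/(1/4)) = 0.08846

D_KL(P||Q) = -0.09749 + 0.36892 - 0.13208 + 0.08846 = 0.22781 ≈ 0.2278 bits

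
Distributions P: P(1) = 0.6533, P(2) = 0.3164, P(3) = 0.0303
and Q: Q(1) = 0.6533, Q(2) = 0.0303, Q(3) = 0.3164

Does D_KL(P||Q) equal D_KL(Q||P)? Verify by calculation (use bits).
D_KL(P||Q) = 0.9683 bits, D_KL(Q||P) = 0.9683 bits. Yes — for this pair D_KL(P||Q) = D_KL(Q||P).

D_KL(P||Q) = Σ P(x) log₂(P(x)/Q(x))

Computing term by term:
  P(1)·log₂(P(1)/Q(1)) = 0.6533·log₂(0.6533/0.6533) = 0.00000
  P(2)·log₂(P(2)/Q(2)) = 0.3164·log₂(0.3164/0.0303) = 1.07081
  P(3)·log₂(P(3)/Q(3)) = 0.0303·log₂(0.0303/0.3164) = -0.10255

D_KL(P||Q) = 0.00000 + 1.07081 - 0.10255 = 0.96826 ≈ 0.9683 bits

D_KL(Q||P) = Σ Q(x) log₂(Q(x)/P(x))

Computing term by term:
  Q(1)·log₂(Q(1)/P(1)) = 0.6533·log₂(0.6533/0.6533) = 0.00000
  Q(2)·log₂(Q(2)/P(2)) = 0.0303·log₂(0.0303/0.3164) = -0.10255
  Q(3)·log₂(Q(3)/P(3)) = 0.3164·log₂(0.3164/0.0303) = 1.07081

D_KL(Q||P) = 0.00000 - 0.10255 + 1.07081 = 0.96826 ≈ 0.9683 bits

These ARE equal here. Q is P with outcomes relabeled (Q(2) = P(3), Q(3) = P(2)) by a relabeling that is its own inverse, so the two sums contain exactly the same terms in a different order. This is a special case — KL divergence is not symmetric in general: D_KL(P||Q) ≠ D_KL(Q||P) for most P, Q.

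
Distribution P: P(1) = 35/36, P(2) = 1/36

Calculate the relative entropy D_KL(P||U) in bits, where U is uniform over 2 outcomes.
0.8169 bits

U(i) = 1/2 for all i

D_KL(P||U) = Σ P(x) log₂(P(x) / (1/2))
           = Σ P(x) log₂(P(x)) + log₂(2)
           = log₂(2) - H(P)

H(P) = -Σ P(x) log₂(P(x)):
  -P(1)·log₂(P(1)) = -(35/36)·log₂(35/36) = 0.03951
  -P(2)·log₂(P(2)) = -(1/36)·log₂(1/36) = 0.14361
H(P) = 0.03951 + 0.14361 = 0.18312 bits

log₂(2) = 1.00000 bits

D_KL(P||U) = 1.00000 - 0.18312 = 0.81688 ≈ 0.8169 bits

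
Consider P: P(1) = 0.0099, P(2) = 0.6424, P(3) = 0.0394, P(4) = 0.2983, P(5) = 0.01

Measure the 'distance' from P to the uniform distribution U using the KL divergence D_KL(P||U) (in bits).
1.0750 bits

U(i) = 1/5 for all i

D_KL(P||U) = Σ P(x) log₂(P(x) / (1/5))
           = Σ P(x) log₂(P(x)) + log₂(5)
           = log₂(5) - H(P)

H(P) = -Σ P(x) log₂(P(x)):
  -P(1)·log₂(P(1)) = -(0.0099)·log₂(0.0099) = 0.06592
  -P(2)·log₂(P(2)) = -(0.6424)·log₂(0.6424) = 0.41014
  -P(3)·log₂(P(3)) = -(0.0394)·log₂(0.0394) = 0.18383
  -P(4)·log₂(P(4)) = -(0.2983)·log₂(0.2983) = 0.52058
  -P(5)·log₂(P(5)) = -(0.01)·log₂(0.01) = 0.06644
H(P) = 0.06592 + 0.41014 + 0.18383 + 0.52058 + 0.06644 = 1.24691 bits

log₂(5) = 2.32193 bits

D_KL(P||U) = 2.32193 - 1.24691 = 1.07502 ≈ 1.0750 bits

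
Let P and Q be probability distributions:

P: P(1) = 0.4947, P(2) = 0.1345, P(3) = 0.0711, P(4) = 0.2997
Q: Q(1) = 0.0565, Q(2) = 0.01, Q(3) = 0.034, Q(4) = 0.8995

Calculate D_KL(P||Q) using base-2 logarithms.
1.6533 bits

D_KL(P||Q) = Σ P(x) log₂(P(x)/Q(x))

Computing term by term:
  P(1)·log₂(P(1)/Q(1)) = 0.4947·log₂(0.4947/0.0565) = 1.54853
  P(2)·log₂(P(2)/Q(2)) = 0.1345·log₂(0.1345/0.01) = 0.50431
  P(3)·log₂(P(3)/Q(3)) = 0.0711·log₂(0.0711/0.034) = 0.07567
  P(4)·log₂(P(4)/Q(4)) = 0.2997·log₂(0.2997/0.8995) = -0.47521

D_KL(P||Q) = 1.54853 + 0.50431 + 0.07567 - 0.47521 = 1.65330 ≈ 1.6533 bits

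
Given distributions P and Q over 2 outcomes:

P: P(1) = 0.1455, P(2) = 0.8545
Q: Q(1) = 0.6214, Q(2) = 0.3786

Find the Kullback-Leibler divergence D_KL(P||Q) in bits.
0.6988 bits

D_KL(P||Q) = Σ P(x) log₂(P(x)/Q(x))

Computing term by term:
  P(1)·log₂(P(1)/Q(1)) = 0.1455·log₂(0.1455/0.6214) = -0.30475
  P(2)·log₂(P(2)/Q(2)) = 0.8545·log₂(0.8545/0.3786) = 1.00353

D_KL(P||Q) = -0.30475 + 1.00353 = 0.69878 ≈ 0.6988 bits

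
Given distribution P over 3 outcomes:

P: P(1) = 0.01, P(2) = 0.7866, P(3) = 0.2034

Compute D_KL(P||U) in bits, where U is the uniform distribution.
0.7788 bits

U(i) = 1/3 for all i

D_KL(P||U) = Σ P(x) log₂(P(x) / (1/3))
           = Σ P(x) log₂(P(x)) + log₂(3)
           = log₂(3) - H(P)

H(P) = -Σ P(x) log₂(P(x)):
  -P(1)·log₂(P(1)) = -(0.01)·log₂(0.01) = 0.06644
  -P(2)·log₂(P(2)) = -(0.7866)·log₂(0.7866) = 0.27240
  -P(3)·log₂(P(3)) = -(0.2034)·log₂(0.2034) = 0.46733
H(P) = 0.06644 + 0.27240 + 0.46733 = 0.80617 bits

log₂(3) = 1.58496 bits

D_KL(P||U) = 1.58496 - 0.80617 = 0.77879 ≈ 0.7788 bits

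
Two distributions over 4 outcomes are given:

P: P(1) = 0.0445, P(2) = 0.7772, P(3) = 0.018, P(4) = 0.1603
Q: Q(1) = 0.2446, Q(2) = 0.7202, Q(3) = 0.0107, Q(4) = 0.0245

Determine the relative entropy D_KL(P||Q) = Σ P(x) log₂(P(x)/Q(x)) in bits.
0.4239 bits

D_KL(P||Q) = Σ P(x) log₂(P(x)/Q(x))

Computing term by term:
  P(1)·log₂(P(1)/Q(1)) = 0.0445·log₂(0.0445/0.2446) = -0.10941
  P(2)·log₂(P(2)/Q(2)) = 0.7772·log₂(0.7772/0.7202) = 0.08541
  P(3)·log₂(P(3)/Q(3)) = 0.018·log₂(0.018/0.0107) = 0.01351
  P(4)·log₂(P(4)/Q(4)) = 0.1603·log₂(0.1603/0.0245) = 0.43440

D_KL(P||Q) = -0.10941 + 0.08541 + 0.01351 + 0.43440 = 0.42391 ≈ 0.4239 bits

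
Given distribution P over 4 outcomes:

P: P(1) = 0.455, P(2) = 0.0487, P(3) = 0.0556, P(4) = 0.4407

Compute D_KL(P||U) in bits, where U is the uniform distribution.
0.5180 bits

U(i) = 1/4 for all i

D_KL(P||U) = Σ P(x) log₂(P(x) / (1/4))
           = Σ P(x) log₂(P(x)) + log₂(4)
           = log₂(4) - H(P)

H(P) = -Σ P(x) log₂(P(x)):
  -P(1)·log₂(P(1)) = -(0.455)·log₂(0.455) = 0.51691
  -P(2)·log₂(P(2)) = -(0.0487)·log₂(0.0487) = 0.21233
  -P(3)·log₂(P(3)) = -(0.0556)·log₂(0.0556) = 0.23178
  -P(4)·log₂(P(4)) = -(0.4407)·log₂(0.4407) = 0.52097
H(P) = 0.51691 + 0.21233 + 0.23178 + 0.52097 = 1.48199 bits

log₂(4) = 2.00000 bits

D_KL(P||U) = 2.00000 - 1.48199 = 0.51801 ≈ 0.5180 bits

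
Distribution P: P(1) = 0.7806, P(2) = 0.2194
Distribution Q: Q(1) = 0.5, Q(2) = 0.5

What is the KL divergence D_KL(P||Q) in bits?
0.2409 bits

D_KL(P||Q) = Σ P(x) log₂(P(x)/Q(x))

Computing term by term:
  P(1)·log₂(P(1)/Q(1)) = 0.7806·log₂(0.7806/0.5) = 0.50166
  P(2)·log₂(P(2)/Q(2)) = 0.2194·log₂(0.2194/0.5) = -0.26073

D_KL(P||Q) = 0.50166 - 0.26073 = 0.24093 ≈ 0.2409 bits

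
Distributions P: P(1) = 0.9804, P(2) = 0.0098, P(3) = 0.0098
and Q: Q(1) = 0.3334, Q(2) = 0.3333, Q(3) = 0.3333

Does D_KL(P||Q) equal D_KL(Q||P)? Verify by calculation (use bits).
D_KL(P||Q) = 1.4259 bits, D_KL(Q||P) = 2.8728 bits. No — D_KL(P||Q) ≠ D_KL(Q||P) for this pair.

D_KL(P||Q) = Σ P(x) log₂(P(x)/Q(x))

Computing term by term:
  P(1)·log₂(P(1)/Q(1)) = 0.9804·log₂(0.9804/0.3334) = 1.52562
  P(2)·log₂(P(2)/Q(2)) = 0.0098·log₂(0.0098/0.3333) = -0.04986
  P(3)·log₂(P(3)/Q(3)) = 0.0098·log₂(0.0098/0.3333) = -0.04986

D_KL(P||Q) = 1.52562 - 0.04986 - 0.04986 = 1.42590 ≈ 1.4259 bits

D_KL(Q||P) = Σ Q(x) log₂(Q(x)/P(x))

Computing term by term:
  Q(1)·log₂(Q(1)/P(1)) = 0.3334·log₂(0.3334/0.9804) = -0.51881
  Q(2)·log₂(Q(2)/P(2)) = 0.3333·log₂(0.3333/0.0098) = 1.69580
  Q(3)·log₂(Q(3)/P(3)) = 0.3333·log₂(0.3333/0.0098) = 1.69580

D_KL(Q||P) = -0.51881 + 1.69580 + 1.69580 = 2.87279 ≈ 2.8728 bits

These are NOT equal (difference: 1.4469 bits). KL divergence is asymmetric: D_KL(P||Q) ≠ D_KL(Q||P) in general.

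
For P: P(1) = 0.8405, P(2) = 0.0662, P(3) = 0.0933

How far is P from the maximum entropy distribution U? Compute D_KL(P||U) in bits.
0.7957 bits

U(i) = 1/3 for all i

D_KL(P||U) = Σ P(x) log₂(P(x) / (1/3))
           = Σ P(x) log₂(P(x)) + log₂(3)
           = log₂(3) - H(P)

H(P) = -Σ P(x) log₂(P(x)):
  -P(1)·log₂(P(1)) = -(0.8405)·log₂(0.8405) = 0.21070
  -P(2)·log₂(P(2)) = -(0.0662)·log₂(0.0662) = 0.25931
  -P(3)·log₂(P(3)) = -(0.0933)·log₂(0.0933) = 0.31927
H(P) = 0.21070 + 0.25931 + 0.31927 = 0.78928 bits

log₂(3) = 1.58496 bits

D_KL(P||U) = 1.58496 - 0.78928 = 0.79568 ≈ 0.7957 bits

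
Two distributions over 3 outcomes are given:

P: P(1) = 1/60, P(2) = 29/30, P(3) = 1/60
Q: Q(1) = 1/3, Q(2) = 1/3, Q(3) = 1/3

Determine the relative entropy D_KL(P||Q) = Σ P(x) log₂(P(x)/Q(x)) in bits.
1.3408 bits

D_KL(P||Q) = Σ P(x) log₂(P(x)/Q(x))

Computing term by term:
  P(1)·log₂(P(1)/Q(1)) = (1/60)·log₂((1/60)/(1/3)) = -0.07203
  P(2)·log₂(P(2)/Q(2)) = (29/30)·log₂((29/30)/(1/3)) = 1.48485
  P(3)·log₂(P(3)/Q(3)) = (1/60)·log₂((1/60)/(1/3)) = -0.07203

D_KL(P||Q) = -0.07203 + 1.48485 - 0.07203 = 1.34079 ≈ 1.3408 bits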